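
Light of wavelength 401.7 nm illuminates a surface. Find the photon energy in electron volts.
3.0865 eV

Using E = hf = hc/λ:

E = hc/λ = (6.626×10⁻³⁴ J·s)(3×10⁸ m/s) / (401.7×10⁻⁹ m)
E = 3.0865 eV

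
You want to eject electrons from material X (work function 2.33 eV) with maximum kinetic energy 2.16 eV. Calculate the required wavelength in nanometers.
276.13 nm

From Einstein's equation: KE_max = hc/λ - φ

Rearranging for λ:
hc/λ = KE_max + φ
λ = hc/(KE_max + φ)

Required photon energy:
E_photon = KE_max + φ = 2.16 + 2.33 = 4.49 eV

Required wavelength:
λ = hc/E_photon = (6.626×10⁻³⁴)(3×10⁸) / (4.49 × 1.602×10⁻¹⁹)
λ = 276.13 nm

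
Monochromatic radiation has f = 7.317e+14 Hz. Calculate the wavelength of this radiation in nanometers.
409.72 nm

Using the wave equation: c = fλ

Solving for wavelength:
λ = c/f = (3×10⁸ m/s) / (7.317e+14 Hz)
λ = 409.72 nm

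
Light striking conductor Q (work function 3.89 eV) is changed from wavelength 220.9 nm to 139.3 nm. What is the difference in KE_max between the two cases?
3.2878 eV

Using Einstein's equation: KE_max = hc/λ - φ

For λ₁ = 220.9 nm:
KE₁ = hc/λ₁ - φ = 5.6127 - 3.89 = 1.7227 eV

For λ₂ = 139.3 nm:
KE₂ = hc/λ₂ - φ = 8.9005 - 3.89 = 5.0105 eV

Change in KE:
ΔKE = KE₂ - KE₁ = 5.0105 - 1.7227 = 3.2878 eV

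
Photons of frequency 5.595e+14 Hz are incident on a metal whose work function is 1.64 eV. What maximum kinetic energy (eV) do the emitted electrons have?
0.6739 eV

Using Einstein's photoelectric equation: KE_max = hf - φ

First, calculate the photon energy:
E_photon = hf = (6.626×10⁻³⁴ J·s)(5.595e+14 Hz)
E_photon = 2.3139 eV

Then, the maximum kinetic energy:
KE_max = E_photon - φ = 2.3139 eV - 1.64 eV = 0.6739 eV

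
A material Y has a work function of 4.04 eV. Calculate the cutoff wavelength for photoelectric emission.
306.89 nm

The threshold wavelength is when the photon energy equals the work function:
hc/λ₀ = φ

Solving for λ₀:
λ₀ = hc/φ = (6.626×10⁻³⁴ J·s)(3×10⁸ m/s) / (4.04 eV × 1.602×10⁻¹⁹ J/eV)
λ₀ = 306.89 nm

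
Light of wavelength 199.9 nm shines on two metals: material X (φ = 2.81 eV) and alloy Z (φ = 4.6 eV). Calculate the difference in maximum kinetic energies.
1.7900 eV

Using KE_max = hc/λ - φ for each metal:

Photon energy: E = hc/λ = 6.2023 eV

For material X (φ₁ = 2.81 eV):
KE₁ = E - φ₁ = 6.2023 - 2.81 = 3.3923 eV

For alloy Z (φ₂ = 4.6 eV):
KE₂ = E - φ₂ = 6.2023 - 4.6 = 1.6023 eV

Difference:
ΔKE = KE₁ - KE₂ = 3.3923 - 1.6023 = 1.7900 eV

Note: The difference equals the difference in work functions: 4.6 - 2.81 = 1.79 eV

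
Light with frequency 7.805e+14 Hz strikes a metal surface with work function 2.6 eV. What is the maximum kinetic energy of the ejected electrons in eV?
0.6279 eV

Using Einstein's photoelectric equation: KE_max = hf - φ

First, calculate the photon energy:
E_photon = hf = (6.626×10⁻³⁴ J·s)(7.805e+14 Hz)
E_photon = 3.2279 eV

Then, the maximum kinetic energy:
KE_max = E_photon - φ = 3.2279 eV - 2.6 eV = 0.6279 eV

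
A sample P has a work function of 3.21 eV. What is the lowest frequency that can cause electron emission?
7.7617e+14 Hz

The threshold frequency is when the photon energy equals the work function:
hf₀ = φ

Solving for f₀:
f₀ = φ/h = (3.21 eV × 1.602×10⁻¹⁹ J/eV) / (6.626×10⁻³⁴ J·s)
f₀ = 7.7617e+14 Hz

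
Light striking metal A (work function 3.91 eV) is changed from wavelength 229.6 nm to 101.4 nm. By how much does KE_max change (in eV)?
6.8272 eV

Using Einstein's equation: KE_max = hc/λ - φ

For λ₁ = 229.6 nm:
KE₁ = hc/λ₁ - φ = 5.4000 - 3.91 = 1.4900 eV

For λ₂ = 101.4 nm:
KE₂ = hc/λ₂ - φ = 12.2272 - 3.91 = 8.3172 eV

Change in KE:
ΔKE = KE₂ - KE₁ = 8.3172 - 1.4900 = 6.8272 eV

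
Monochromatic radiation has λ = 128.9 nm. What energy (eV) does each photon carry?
9.6186 eV

Using E = hf = hc/λ:

E = hc/λ = (6.626×10⁻³⁴ J·s)(3×10⁸ m/s) / (128.9×10⁻⁹ m)
E = 9.6186 eV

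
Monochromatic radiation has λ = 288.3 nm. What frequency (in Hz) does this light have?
1.0399e+15 Hz

Using the wave equation: c = fλ

Solving for frequency:
f = c/λ = (3×10⁸ m/s) / (288.3×10⁻⁹ m)
f = 1.0399e+15 Hz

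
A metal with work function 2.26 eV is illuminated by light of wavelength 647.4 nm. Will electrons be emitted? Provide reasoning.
No

For photoemission, the photon energy must exceed the work function.

Photon energy: E = hc/λ = 1.9151 eV
Work function: φ = 2.26 eV

Since E_photon (1.9151 eV) < φ (2.26 eV), photoemission will NOT occur.
The threshold wavelength is λ₀ = hc/φ = 548.6 nm.
Since 647.4 nm > 548.6 nm, the photons lack sufficient energy.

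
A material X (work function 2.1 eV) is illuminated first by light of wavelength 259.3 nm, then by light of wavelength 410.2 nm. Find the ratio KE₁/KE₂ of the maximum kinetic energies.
2.9067

Using Einstein's equation: KE_max = hc/λ - φ

For λ₁ = 259.3 nm:
E₁ = hc/λ₁ = 4.7815 eV
KE₁ = E₁ - φ = 4.7815 - 2.1 = 2.6815 eV

For λ₂ = 410.2 nm:
E₂ = hc/λ₂ = 3.0225 eV
KE₂ = E₂ - φ = 3.0225 - 2.1 = 0.9225 eV

Ratio: KE₁/KE₂ = 2.6815/0.9225 = 2.9067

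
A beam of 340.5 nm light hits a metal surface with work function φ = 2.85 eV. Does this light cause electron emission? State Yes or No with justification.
Yes

For photoemission, the photon energy must exceed the work function.

Photon energy: E = hc/λ = 3.6412 eV
Work function: φ = 2.85 eV

Since E_photon (3.6412 eV) > φ (2.85 eV), photoemission WILL occur.
The threshold wavelength is λ₀ = hc/φ = 435.0 nm.
Since 340.5 nm < 435.0 nm, the light has sufficient energy.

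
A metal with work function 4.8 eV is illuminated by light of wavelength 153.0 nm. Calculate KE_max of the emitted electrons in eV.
3.3035 eV

Using Einstein's photoelectric equation: KE_max = hf - φ = hc/λ - φ

First, calculate the photon energy:
E_photon = hc/λ = (6.626×10⁻³⁴ J·s)(3×10⁸ m/s) / (153.0×10⁻⁹ m)
E_photon = 8.1035 eV

Then, the maximum kinetic energy:
KE_max = E_photon - φ = 8.1035 eV - 4.8 eV = 3.3035 eV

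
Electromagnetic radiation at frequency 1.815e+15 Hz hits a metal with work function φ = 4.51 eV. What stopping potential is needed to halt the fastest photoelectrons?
2.9962 V

The stopping potential V_s satisfies: eV_s = KE_max

First, find KE_max using Einstein's equation:
E_photon = hf = (6.626×10⁻³⁴ J·s)(1.815e+15 Hz) = 7.5062 eV
KE_max = E_photon - φ = 7.5062 - 4.51 = 2.9962 eV

Since eV_s = KE_max:
V_s = KE_max/e = 2.9962 V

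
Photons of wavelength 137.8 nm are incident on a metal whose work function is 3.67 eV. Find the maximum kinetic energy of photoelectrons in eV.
5.3274 eV

Using Einstein's photoelectric equation: KE_max = hf - φ = hc/λ - φ

First, calculate the photon energy:
E_photon = hc/λ = (6.626×10⁻³⁴ J·s)(3×10⁸ m/s) / (137.8×10⁻⁹ m)
E_photon = 8.9974 eV

Then, the maximum kinetic energy:
KE_max = E_photon - φ = 8.9974 eV - 3.67 eV = 5.3274 eV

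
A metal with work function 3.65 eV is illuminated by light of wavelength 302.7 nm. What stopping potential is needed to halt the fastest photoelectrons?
0.4459 V

The stopping potential V_s satisfies: eV_s = KE_max

First, find KE_max using Einstein's equation:
E_photon = hc/λ = 4.0959 eV
KE_max = E_photon - φ = 4.0959 - 3.65 = 0.4459 eV

Since eV_s = KE_max:
V_s = KE_max/e = 0.4459 V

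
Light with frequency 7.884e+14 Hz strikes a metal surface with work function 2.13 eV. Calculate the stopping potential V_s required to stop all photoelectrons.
1.1306 V

The stopping potential V_s satisfies: eV_s = KE_max

First, find KE_max using Einstein's equation:
E_photon = hf = (6.626×10⁻³⁴ J·s)(7.884e+14 Hz) = 3.2606 eV
KE_max = E_photon - φ = 3.2606 - 2.13 = 1.1306 eV

Since eV_s = KE_max:
V_s = KE_max/e = 1.1306 V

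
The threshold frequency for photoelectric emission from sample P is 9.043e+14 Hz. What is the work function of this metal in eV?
3.74 eV

At the threshold frequency, photon energy equals work function:
φ = hf₀

Calculating:
φ = (6.626×10⁻³⁴ J·s)(9.043e+14 Hz)
φ = 3.74 eV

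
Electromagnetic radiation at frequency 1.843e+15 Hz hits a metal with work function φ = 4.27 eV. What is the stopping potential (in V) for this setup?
3.3520 V

The stopping potential V_s satisfies: eV_s = KE_max

First, find KE_max using Einstein's equation:
E_photon = hf = (6.626×10⁻³⁴ J·s)(1.843e+15 Hz) = 7.6220 eV
KE_max = E_photon - φ = 7.6220 - 4.27 = 3.3520 eV

Since eV_s = KE_max:
V_s = KE_max/e = 3.3520 V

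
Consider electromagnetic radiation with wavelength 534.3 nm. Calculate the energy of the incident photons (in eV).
2.3205 eV

Using E = hf = hc/λ:

E = hc/λ = (6.626×10⁻³⁴ J·s)(3×10⁸ m/s) / (534.3×10⁻⁹ m)
E = 2.3205 eV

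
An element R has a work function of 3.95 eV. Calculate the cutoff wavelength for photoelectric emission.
313.88 nm

The threshold wavelength is when the photon energy equals the work function:
hc/λ₀ = φ

Solving for λ₀:
λ₀ = hc/φ = (6.626×10⁻³⁴ J·s)(3×10⁸ m/s) / (3.95 eV × 1.602×10⁻¹⁹ J/eV)
λ₀ = 313.88 nm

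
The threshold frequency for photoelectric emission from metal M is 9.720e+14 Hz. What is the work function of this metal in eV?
4.02 eV

At the threshold frequency, photon energy equals work function:
φ = hf₀

Calculating:
φ = (6.626×10⁻³⁴ J·s)(9.720e+14 Hz)
φ = 4.02 eV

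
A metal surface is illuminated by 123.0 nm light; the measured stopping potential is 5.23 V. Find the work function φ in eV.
4.85 eV

The stopping potential gives the maximum kinetic energy: KE_max = eV_s = 5.23 eV

From Einstein's photoelectric equation: KE_max = hc/λ - φ
Rearranging: φ = hc/λ - KE_max

Calculate photon energy:
E_photon = hc/λ = (6.626×10⁻³⁴ J·s)(3×10⁸ m/s) / (123.0×10⁻⁹ m) = 10.0800 eV

Therefore:
φ = 10.0800 - 5.23 = 4.85 eV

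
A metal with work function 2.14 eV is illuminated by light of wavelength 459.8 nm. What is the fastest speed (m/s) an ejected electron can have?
4.4244e+05 m/s

First, find the maximum kinetic energy:
E_photon = hc/λ = 2.6965 eV
KE_max = E_photon - φ = 2.6965 - 2.14 = 0.5565 eV

Convert to Joules: KE_max = 0.5565 × 1.602×10⁻¹⁹ J = 8.9158e-20 J

Then use KE = ½mv² to find velocity:
v = √(2·KE/m) = √(2 × 8.9158e-20 J / 9.109e-31 kg)
v = 4.4244e+05 m/s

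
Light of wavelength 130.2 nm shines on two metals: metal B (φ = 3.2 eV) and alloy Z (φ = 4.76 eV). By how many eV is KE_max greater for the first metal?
1.5600 eV

Using KE_max = hc/λ - φ for each metal:

Photon energy: E = hc/λ = 9.5226 eV

For metal B (φ₁ = 3.2 eV):
KE₁ = E - φ₁ = 9.5226 - 3.2 = 6.3226 eV

For alloy Z (φ₂ = 4.76 eV):
KE₂ = E - φ₂ = 9.5226 - 4.76 = 4.7626 eV

Difference:
ΔKE = KE₁ - KE₂ = 6.3226 - 4.7626 = 1.5600 eV

Note: The difference equals the difference in work functions: 4.76 - 3.2 = 1.56 eV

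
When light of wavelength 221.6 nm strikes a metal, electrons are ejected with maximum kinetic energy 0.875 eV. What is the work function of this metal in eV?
4.72 eV

From Einstein's photoelectric equation: KE_max = hf - φ = hc/λ - φ

Rearranging for φ:
φ = hc/λ - KE_max

Calculate photon energy:
E_photon = hc/λ = 5.5950 eV

Therefore:
φ = 5.5950 - 0.875 = 4.72 eV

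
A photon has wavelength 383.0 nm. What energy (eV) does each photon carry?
3.2372 eV

Using E = hf = hc/λ:

E = hc/λ = (6.626×10⁻³⁴ J·s)(3×10⁸ m/s) / (383.0×10⁻⁹ m)
E = 3.2372 eV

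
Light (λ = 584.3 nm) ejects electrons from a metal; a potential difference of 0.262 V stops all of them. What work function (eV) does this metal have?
1.86 eV

The stopping potential gives the maximum kinetic energy: KE_max = eV_s = 0.262 eV

From Einstein's photoelectric equation: KE_max = hc/λ - φ
Rearranging: φ = hc/λ - KE_max

Calculate photon energy:
E_photon = hc/λ = (6.626×10⁻³⁴ J·s)(3×10⁸ m/s) / (584.3×10⁻⁹ m) = 2.1219 eV

Therefore:
φ = 2.1219 - 0.262 = 1.86 eV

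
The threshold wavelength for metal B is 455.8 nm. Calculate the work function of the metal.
2.72 eV

At the threshold wavelength, photon energy equals work function:
φ = hc/λ₀

Calculating:
φ = (6.626×10⁻³⁴ J·s)(3×10⁸ m/s) / (455.8×10⁻⁹ m)
φ = 2.72 eV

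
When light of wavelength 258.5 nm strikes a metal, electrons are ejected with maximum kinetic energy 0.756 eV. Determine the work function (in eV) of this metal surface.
4.04 eV

From Einstein's photoelectric equation: KE_max = hf - φ = hc/λ - φ

Rearranging for φ:
φ = hc/λ - KE_max

Calculate photon energy:
E_photon = hc/λ = 4.7963 eV

Therefore:
φ = 4.7963 - 0.756 = 4.04 eV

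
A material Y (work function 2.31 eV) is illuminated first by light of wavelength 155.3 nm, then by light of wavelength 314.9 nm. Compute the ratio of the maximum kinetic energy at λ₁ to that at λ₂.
3.4866

Using Einstein's equation: KE_max = hc/λ - φ

For λ₁ = 155.3 nm:
E₁ = hc/λ₁ = 7.9835 eV
KE₁ = E₁ - φ = 7.9835 - 2.31 = 5.6735 eV

For λ₂ = 314.9 nm:
E₂ = hc/λ₂ = 3.9373 eV
KE₂ = E₂ - φ = 3.9373 - 2.31 = 1.6273 eV

Ratio: KE₁/KE₂ = 5.6735/1.6273 = 3.4866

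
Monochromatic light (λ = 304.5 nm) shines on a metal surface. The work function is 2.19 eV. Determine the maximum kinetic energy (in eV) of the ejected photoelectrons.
1.8817 eV

Using Einstein's photoelectric equation: KE_max = hf - φ = hc/λ - φ

First, calculate the photon energy:
E_photon = hc/λ = (6.626×10⁻³⁴ J·s)(3×10⁸ m/s) / (304.5×10⁻⁹ m)
E_photon = 4.0717 eV

Then, the maximum kinetic energy:
KE_max = E_photon - φ = 4.0717 eV - 2.19 eV = 1.8817 eV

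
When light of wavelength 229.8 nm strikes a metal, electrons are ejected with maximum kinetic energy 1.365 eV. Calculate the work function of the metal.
4.03 eV

From Einstein's photoelectric equation: KE_max = hf - φ = hc/λ - φ

Rearranging for φ:
φ = hc/λ - KE_max

Calculate photon energy:
E_photon = hc/λ = 5.3953 eV

Therefore:
φ = 5.3953 - 1.365 = 4.03 eV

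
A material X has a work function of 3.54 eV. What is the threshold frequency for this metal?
8.5597e+14 Hz

The threshold frequency is when the photon energy equals the work function:
hf₀ = φ

Solving for f₀:
f₀ = φ/h = (3.54 eV × 1.602×10⁻¹⁹ J/eV) / (6.626×10⁻³⁴ J·s)
f₀ = 8.5597e+14 Hz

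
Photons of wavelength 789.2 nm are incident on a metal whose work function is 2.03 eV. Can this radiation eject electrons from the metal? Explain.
No

For photoemission, the photon energy must exceed the work function.

Photon energy: E = hc/λ = 1.5710 eV
Work function: φ = 2.03 eV

Since E_photon (1.5710 eV) < φ (2.03 eV), photoemission will NOT occur.
The threshold wavelength is λ₀ = hc/φ = 610.8 nm.
Since 789.2 nm > 610.8 nm, the photons lack sufficient energy.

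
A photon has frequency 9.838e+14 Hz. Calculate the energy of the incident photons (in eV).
4.0687 eV

Using E = hf:

E = hf = (6.626×10⁻³⁴ J·s)(9.838e+14 Hz)
E = 4.0687 eV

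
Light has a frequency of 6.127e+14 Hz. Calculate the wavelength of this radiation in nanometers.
489.30 nm

Using the wave equation: c = fλ

Solving for wavelength:
λ = c/f = (3×10⁸ m/s) / (6.127e+14 Hz)
λ = 489.30 nm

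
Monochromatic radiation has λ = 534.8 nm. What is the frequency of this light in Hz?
5.6057e+14 Hz

Using the wave equation: c = fλ

Solving for frequency:
f = c/λ = (3×10⁸ m/s) / (534.8×10⁻⁹ m)
f = 5.6057e+14 Hz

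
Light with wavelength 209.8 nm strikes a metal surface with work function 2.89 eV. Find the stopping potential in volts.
3.0196 V

The stopping potential V_s satisfies: eV_s = KE_max

First, find KE_max using Einstein's equation:
E_photon = hc/λ = 5.9096 eV
KE_max = E_photon - φ = 5.9096 - 2.89 = 3.0196 eV

Since eV_s = KE_max:
V_s = KE_max/e = 3.0196 V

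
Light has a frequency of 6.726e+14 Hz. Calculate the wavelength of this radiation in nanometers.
445.72 nm

Using the wave equation: c = fλ

Solving for wavelength:
λ = c/f = (3×10⁸ m/s) / (6.726e+14 Hz)
λ = 445.72 nm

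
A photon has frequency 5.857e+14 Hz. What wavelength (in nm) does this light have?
511.85 nm

Using the wave equation: c = fλ

Solving for wavelength:
λ = c/f = (3×10⁸ m/s) / (5.857e+14 Hz)
λ = 511.85 nm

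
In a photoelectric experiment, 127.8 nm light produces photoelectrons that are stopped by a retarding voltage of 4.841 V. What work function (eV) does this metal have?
4.86 eV

The stopping potential gives the maximum kinetic energy: KE_max = eV_s = 4.841 eV

From Einstein's photoelectric equation: KE_max = hc/λ - φ
Rearranging: φ = hc/λ - KE_max

Calculate photon energy:
E_photon = hc/λ = (6.626×10⁻³⁴ J·s)(3×10⁸ m/s) / (127.8×10⁻⁹ m) = 9.7014 eV

Therefore:
φ = 9.7014 - 4.841 = 4.86 eV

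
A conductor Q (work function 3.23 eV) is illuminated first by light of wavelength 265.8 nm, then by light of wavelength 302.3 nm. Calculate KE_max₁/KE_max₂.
1.6463

Using Einstein's equation: KE_max = hc/λ - φ

For λ₁ = 265.8 nm:
E₁ = hc/λ₁ = 4.6646 eV
KE₁ = E₁ - φ = 4.6646 - 3.23 = 1.4346 eV

For λ₂ = 302.3 nm:
E₂ = hc/λ₂ = 4.1014 eV
KE₂ = E₂ - φ = 4.1014 - 3.23 = 0.8714 eV

Ratio: KE₁/KE₂ = 1.4346/0.8714 = 1.6463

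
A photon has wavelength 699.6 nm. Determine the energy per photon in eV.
1.7722 eV

Using E = hf = hc/λ:

E = hc/λ = (6.626×10⁻³⁴ J·s)(3×10⁸ m/s) / (699.6×10⁻⁹ m)
E = 1.7722 eV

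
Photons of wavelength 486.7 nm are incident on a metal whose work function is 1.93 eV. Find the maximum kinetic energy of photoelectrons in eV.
0.6174 eV

Using Einstein's photoelectric equation: KE_max = hf - φ = hc/λ - φ

First, calculate the photon energy:
E_photon = hc/λ = (6.626×10⁻³⁴ J·s)(3×10⁸ m/s) / (486.7×10⁻⁹ m)
E_photon = 2.5474 eV

Then, the maximum kinetic energy:
KE_max = E_photon - φ = 2.5474 eV - 1.93 eV = 0.6174 eV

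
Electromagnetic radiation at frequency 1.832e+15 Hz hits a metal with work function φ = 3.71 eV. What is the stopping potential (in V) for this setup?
3.8665 V

The stopping potential V_s satisfies: eV_s = KE_max

First, find KE_max using Einstein's equation:
E_photon = hf = (6.626×10⁻³⁴ J·s)(1.832e+15 Hz) = 7.5765 eV
KE_max = E_photon - φ = 7.5765 - 3.71 = 3.8665 eV

Since eV_s = KE_max:
V_s = KE_max/e = 3.8665 V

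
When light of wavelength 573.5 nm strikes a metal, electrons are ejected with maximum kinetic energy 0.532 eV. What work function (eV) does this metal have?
1.63 eV

From Einstein's photoelectric equation: KE_max = hf - φ = hc/λ - φ

Rearranging for φ:
φ = hc/λ - KE_max

Calculate photon energy:
E_photon = hc/λ = 2.1619 eV

Therefore:
φ = 2.1619 - 0.532 = 1.63 eV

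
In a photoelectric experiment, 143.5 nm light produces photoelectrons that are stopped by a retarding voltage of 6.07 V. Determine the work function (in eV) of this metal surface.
2.57 eV

The stopping potential gives the maximum kinetic energy: KE_max = eV_s = 6.07 eV

From Einstein's photoelectric equation: KE_max = hc/λ - φ
Rearranging: φ = hc/λ - KE_max

Calculate photon energy:
E_photon = hc/λ = (6.626×10⁻³⁴ J·s)(3×10⁸ m/s) / (143.5×10⁻⁹ m) = 8.6400 eV

Therefore:
φ = 8.6400 - 6.07 = 2.57 eV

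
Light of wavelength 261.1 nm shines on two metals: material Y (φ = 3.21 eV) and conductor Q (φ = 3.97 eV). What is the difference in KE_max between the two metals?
0.7600 eV

Using KE_max = hc/λ - φ for each metal:

Photon energy: E = hc/λ = 4.7485 eV

For material Y (φ₁ = 3.21 eV):
KE₁ = E - φ₁ = 4.7485 - 3.21 = 1.5385 eV

For conductor Q (φ₂ = 3.97 eV):
KE₂ = E - φ₂ = 4.7485 - 3.97 = 0.7785 eV

Difference:
ΔKE = KE₁ - KE₂ = 1.5385 - 0.7785 = 0.7600 eV

Note: The difference equals the difference in work functions: 3.97 - 3.21 = 0.76 eV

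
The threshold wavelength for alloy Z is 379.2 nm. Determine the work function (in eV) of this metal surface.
3.27 eV

At the threshold wavelength, photon energy equals work function:
φ = hc/λ₀

Calculating:
φ = (6.626×10⁻³⁴ J·s)(3×10⁸ m/s) / (379.2×10⁻⁹ m)
φ = 3.27 eV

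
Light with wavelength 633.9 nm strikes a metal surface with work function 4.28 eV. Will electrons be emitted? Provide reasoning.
No

For photoemission, the photon energy must exceed the work function.

Photon energy: E = hc/λ = 1.9559 eV
Work function: φ = 4.28 eV

Since E_photon (1.9559 eV) < φ (4.28 eV), photoemission will NOT occur.
The threshold wavelength is λ₀ = hc/φ = 289.7 nm.
Since 633.9 nm > 289.7 nm, the photons lack sufficient energy.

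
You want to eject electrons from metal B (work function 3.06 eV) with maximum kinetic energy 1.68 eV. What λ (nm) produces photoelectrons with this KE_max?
261.57 nm

From Einstein's equation: KE_max = hc/λ - φ

Rearranging for λ:
hc/λ = KE_max + φ
λ = hc/(KE_max + φ)

Required photon energy:
E_photon = KE_max + φ = 1.68 + 3.06 = 4.74 eV

Required wavelength:
λ = hc/E_photon = (6.626×10⁻³⁴)(3×10⁸) / (4.74 × 1.602×10⁻¹⁹)
λ = 261.57 nm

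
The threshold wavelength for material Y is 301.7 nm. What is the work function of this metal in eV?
4.11 eV

At the threshold wavelength, photon energy equals work function:
φ = hc/λ₀

Calculating:
φ = (6.626×10⁻³⁴ J·s)(3×10⁸ m/s) / (301.7×10⁻⁹ m)
φ = 4.11 eV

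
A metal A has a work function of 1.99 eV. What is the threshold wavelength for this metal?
623.04 nm

The threshold wavelength is when the photon energy equals the work function:
hc/λ₀ = φ

Solving for λ₀:
λ₀ = hc/φ = (6.626×10⁻³⁴ J·s)(3×10⁸ m/s) / (1.99 eV × 1.602×10⁻¹⁹ J/eV)
λ₀ = 623.04 nm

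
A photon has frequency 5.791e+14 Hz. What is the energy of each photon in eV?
2.3950 eV

Using E = hf:

E = hf = (6.626×10⁻³⁴ J·s)(5.791e+14 Hz)
E = 2.3950 eV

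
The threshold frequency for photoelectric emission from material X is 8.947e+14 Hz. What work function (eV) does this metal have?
3.70 eV

At the threshold frequency, photon energy equals work function:
φ = hf₀

Calculating:
φ = (6.626×10⁻³⁴ J·s)(8.947e+14 Hz)
φ = 3.70 eV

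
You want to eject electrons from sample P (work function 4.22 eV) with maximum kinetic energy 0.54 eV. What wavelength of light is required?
260.47 nm

From Einstein's equation: KE_max = hc/λ - φ

Rearranging for λ:
hc/λ = KE_max + φ
λ = hc/(KE_max + φ)

Required photon energy:
E_photon = KE_max + φ = 0.54 + 4.22 = 4.76 eV

Required wavelength:
λ = hc/E_photon = (6.626×10⁻³⁴)(3×10⁸) / (4.76 × 1.602×10⁻¹⁹)
λ = 260.47 nm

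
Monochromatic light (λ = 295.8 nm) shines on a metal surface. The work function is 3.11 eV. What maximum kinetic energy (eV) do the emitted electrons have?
1.0815 eV

Using Einstein's photoelectric equation: KE_max = hf - φ = hc/λ - φ

First, calculate the photon energy:
E_photon = hc/λ = (6.626×10⁻³⁴ J·s)(3×10⁸ m/s) / (295.8×10⁻⁹ m)
E_photon = 4.1915 eV

Then, the maximum kinetic energy:
KE_max = E_photon - φ = 4.1915 eV - 3.11 eV = 1.0815 eV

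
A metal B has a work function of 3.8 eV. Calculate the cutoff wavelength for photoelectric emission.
326.27 nm

The threshold wavelength is when the photon energy equals the work function:
hc/λ₀ = φ

Solving for λ₀:
λ₀ = hc/φ = (6.626×10⁻³⁴ J·s)(3×10⁸ m/s) / (3.8 eV × 1.602×10⁻¹⁹ J/eV)
λ₀ = 326.27 nm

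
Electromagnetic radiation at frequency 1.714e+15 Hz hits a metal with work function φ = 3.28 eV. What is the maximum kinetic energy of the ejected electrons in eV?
3.8085 eV

Using Einstein's photoelectric equation: KE_max = hf - φ

First, calculate the photon energy:
E_photon = hf = (6.626×10⁻³⁴ J·s)(1.714e+15 Hz)
E_photon = 7.0885 eV

Then, the maximum kinetic energy:
KE_max = E_photon - φ = 7.0885 eV - 3.28 eV = 3.8085 eV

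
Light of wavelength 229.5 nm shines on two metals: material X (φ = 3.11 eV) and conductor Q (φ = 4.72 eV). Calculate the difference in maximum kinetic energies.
1.6100 eV

Using KE_max = hc/λ - φ for each metal:

Photon energy: E = hc/λ = 5.4024 eV

For material X (φ₁ = 3.11 eV):
KE₁ = E - φ₁ = 5.4024 - 3.11 = 2.2924 eV

For conductor Q (φ₂ = 4.72 eV):
KE₂ = E - φ₂ = 5.4024 - 4.72 = 0.6824 eV

Difference:
ΔKE = KE₁ - KE₂ = 2.2924 - 0.6824 = 1.6100 eV

Note: The difference equals the difference in work functions: 4.72 - 3.11 = 1.61 eV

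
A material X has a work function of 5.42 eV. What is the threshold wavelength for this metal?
228.75 nm

The threshold wavelength is when the photon energy equals the work function:
hc/λ₀ = φ

Solving for λ₀:
λ₀ = hc/φ = (6.626×10⁻³⁴ J·s)(3×10⁸ m/s) / (5.42 eV × 1.602×10⁻¹⁹ J/eV)
λ₀ = 228.75 nm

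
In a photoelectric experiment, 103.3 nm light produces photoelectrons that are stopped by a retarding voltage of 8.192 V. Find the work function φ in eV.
3.81 eV

The stopping potential gives the maximum kinetic energy: KE_max = eV_s = 8.192 eV

From Einstein's photoelectric equation: KE_max = hc/λ - φ
Rearranging: φ = hc/λ - KE_max

Calculate photon energy:
E_photon = hc/λ = (6.626×10⁻³⁴ J·s)(3×10⁸ m/s) / (103.3×10⁻⁹ m) = 12.0023 eV

Therefore:
φ = 12.0023 - 8.192 = 3.81 eV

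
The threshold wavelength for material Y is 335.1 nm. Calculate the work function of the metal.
3.70 eV

At the threshold wavelength, photon energy equals work function:
φ = hc/λ₀

Calculating:
φ = (6.626×10⁻³⁴ J·s)(3×10⁸ m/s) / (335.1×10⁻⁹ m)
φ = 3.70 eV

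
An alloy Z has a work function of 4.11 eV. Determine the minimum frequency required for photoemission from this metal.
9.9379e+14 Hz

The threshold frequency is when the photon energy equals the work function:
hf₀ = φ

Solving for f₀:
f₀ = φ/h = (4.11 eV × 1.602×10⁻¹⁹ J/eV) / (6.626×10⁻³⁴ J·s)
f₀ = 9.9379e+14 Hz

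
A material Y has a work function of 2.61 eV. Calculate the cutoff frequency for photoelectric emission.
6.3110e+14 Hz

The threshold frequency is when the photon energy equals the work function:
hf₀ = φ

Solving for f₀:
f₀ = φ/h = (2.61 eV × 1.602×10⁻¹⁹ J/eV) / (6.626×10⁻³⁴ J·s)
f₀ = 6.3110e+14 Hz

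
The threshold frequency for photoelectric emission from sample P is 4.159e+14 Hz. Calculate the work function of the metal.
1.72 eV

At the threshold frequency, photon energy equals work function:
φ = hf₀

Calculating:
φ = (6.626×10⁻³⁴ J·s)(4.159e+14 Hz)
φ = 1.72 eV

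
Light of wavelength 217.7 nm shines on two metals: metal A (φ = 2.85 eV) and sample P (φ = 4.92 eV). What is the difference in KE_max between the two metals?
2.0700 eV

Using KE_max = hc/λ - φ for each metal:

Photon energy: E = hc/λ = 5.6952 eV

For metal A (φ₁ = 2.85 eV):
KE₁ = E - φ₁ = 5.6952 - 2.85 = 2.8452 eV

For sample P (φ₂ = 4.92 eV):
KE₂ = E - φ₂ = 5.6952 - 4.92 = 0.7752 eV

Difference:
ΔKE = KE₁ - KE₂ = 2.8452 - 0.7752 = 2.0700 eV

Note: The difference equals the difference in work functions: 4.92 - 2.85 = 2.07 eV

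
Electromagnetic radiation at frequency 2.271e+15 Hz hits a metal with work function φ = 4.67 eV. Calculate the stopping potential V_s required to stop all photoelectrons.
4.7221 V

The stopping potential V_s satisfies: eV_s = KE_max

First, find KE_max using Einstein's equation:
E_photon = hf = (6.626×10⁻³⁴ J·s)(2.271e+15 Hz) = 9.3921 eV
KE_max = E_photon - φ = 9.3921 - 4.67 = 4.7221 eV

Since eV_s = KE_max:
V_s = KE_max/e = 4.7221 V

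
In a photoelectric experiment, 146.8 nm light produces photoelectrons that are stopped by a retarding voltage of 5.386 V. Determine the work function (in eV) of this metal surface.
3.06 eV

The stopping potential gives the maximum kinetic energy: KE_max = eV_s = 5.386 eV

From Einstein's photoelectric equation: KE_max = hc/λ - φ
Rearranging: φ = hc/λ - KE_max

Calculate photon energy:
E_photon = hc/λ = (6.626×10⁻³⁴ J·s)(3×10⁸ m/s) / (146.8×10⁻⁹ m) = 8.4458 eV

Therefore:
φ = 8.4458 - 5.386 = 3.06 eV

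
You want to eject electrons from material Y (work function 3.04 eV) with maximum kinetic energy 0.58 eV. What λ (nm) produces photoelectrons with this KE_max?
342.50 nm

From Einstein's equation: KE_max = hc/λ - φ

Rearranging for λ:
hc/λ = KE_max + φ
λ = hc/(KE_max + φ)

Required photon energy:
E_photon = KE_max + φ = 0.58 + 3.04 = 3.62 eV

Required wavelength:
λ = hc/E_photon = (6.626×10⁻³⁴)(3×10⁸) / (3.62 × 1.602×10⁻¹⁹)
λ = 342.50 nm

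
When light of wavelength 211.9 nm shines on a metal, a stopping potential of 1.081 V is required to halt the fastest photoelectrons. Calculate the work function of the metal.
4.77 eV

The stopping potential gives the maximum kinetic energy: KE_max = eV_s = 1.081 eV

From Einstein's photoelectric equation: KE_max = hc/λ - φ
Rearranging: φ = hc/λ - KE_max

Calculate photon energy:
E_photon = hc/λ = (6.626×10⁻³⁴ J·s)(3×10⁸ m/s) / (211.9×10⁻⁹ m) = 5.8511 eV

Therefore:
φ = 5.8511 - 1.081 = 4.77 eV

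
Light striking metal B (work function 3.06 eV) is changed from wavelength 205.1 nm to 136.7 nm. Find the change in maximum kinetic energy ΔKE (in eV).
3.0247 eV

Using Einstein's equation: KE_max = hc/λ - φ

For λ₁ = 205.1 nm:
KE₁ = hc/λ₁ - φ = 6.0451 - 3.06 = 2.9851 eV

For λ₂ = 136.7 nm:
KE₂ = hc/λ₂ - φ = 9.0698 - 3.06 = 6.0098 eV

Change in KE:
ΔKE = KE₂ - KE₁ = 6.0098 - 2.9851 = 3.0247 eV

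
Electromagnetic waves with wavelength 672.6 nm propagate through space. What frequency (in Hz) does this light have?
4.4572e+14 Hz

Using the wave equation: c = fλ

Solving for frequency:
f = c/λ = (3×10⁸ m/s) / (672.6×10⁻⁹ m)
f = 4.4572e+14 Hz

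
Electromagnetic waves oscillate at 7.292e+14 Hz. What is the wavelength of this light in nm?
411.13 nm

Using the wave equation: c = fλ

Solving for wavelength:
λ = c/f = (3×10⁸ m/s) / (7.292e+14 Hz)
λ = 411.13 nm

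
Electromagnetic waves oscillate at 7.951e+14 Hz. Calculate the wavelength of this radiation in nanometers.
377.05 nm

Using the wave equation: c = fλ

Solving for wavelength:
λ = c/f = (3×10⁸ m/s) / (7.951e+14 Hz)
λ = 377.05 nm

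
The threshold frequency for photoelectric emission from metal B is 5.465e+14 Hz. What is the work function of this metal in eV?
2.26 eV

At the threshold frequency, photon energy equals work function:
φ = hf₀

Calculating:
φ = (6.626×10⁻³⁴ J·s)(5.465e+14 Hz)
φ = 2.26 eV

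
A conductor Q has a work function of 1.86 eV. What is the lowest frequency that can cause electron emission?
4.4975e+14 Hz

The threshold frequency is when the photon energy equals the work function:
hf₀ = φ

Solving for f₀:
f₀ = φ/h = (1.86 eV × 1.602×10⁻¹⁹ J/eV) / (6.626×10⁻³⁴ J·s)
f₀ = 4.4975e+14 Hz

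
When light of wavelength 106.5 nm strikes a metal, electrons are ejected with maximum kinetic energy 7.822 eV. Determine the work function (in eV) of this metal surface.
3.82 eV

From Einstein's photoelectric equation: KE_max = hf - φ = hc/λ - φ

Rearranging for φ:
φ = hc/λ - KE_max

Calculate photon energy:
E_photon = hc/λ = 11.6417 eV

Therefore:
φ = 11.6417 - 7.822 = 3.82 eV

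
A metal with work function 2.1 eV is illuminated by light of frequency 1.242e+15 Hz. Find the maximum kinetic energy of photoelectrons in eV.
3.0365 eV

Using Einstein's photoelectric equation: KE_max = hf - φ

First, calculate the photon energy:
E_photon = hf = (6.626×10⁻³⁴ J·s)(1.242e+15 Hz)
E_photon = 5.1365 eV

Then, the maximum kinetic energy:
KE_max = E_photon - φ = 5.1365 eV - 2.1 eV = 3.0365 eV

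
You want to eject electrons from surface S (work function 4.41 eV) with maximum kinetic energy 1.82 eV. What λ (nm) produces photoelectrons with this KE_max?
199.01 nm

From Einstein's equation: KE_max = hc/λ - φ

Rearranging for λ:
hc/λ = KE_max + φ
λ = hc/(KE_max + φ)

Required photon energy:
E_photon = KE_max + φ = 1.82 + 4.41 = 6.23 eV

Required wavelength:
λ = hc/E_photon = (6.626×10⁻³⁴)(3×10⁸) / (6.23 × 1.602×10⁻¹⁹)
λ = 199.01 nm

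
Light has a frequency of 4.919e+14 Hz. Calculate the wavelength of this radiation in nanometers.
609.46 nm

Using the wave equation: c = fλ

Solving for wavelength:
λ = c/f = (3×10⁸ m/s) / (4.919e+14 Hz)
λ = 609.46 nm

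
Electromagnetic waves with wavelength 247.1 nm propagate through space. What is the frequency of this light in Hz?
1.2132e+15 Hz

Using the wave equation: c = fλ

Solving for frequency:
f = c/λ = (3×10⁸ m/s) / (247.1×10⁻⁹ m)
f = 1.2132e+15 Hz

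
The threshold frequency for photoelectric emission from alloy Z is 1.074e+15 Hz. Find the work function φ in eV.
4.44 eV

At the threshold frequency, photon energy equals work function:
φ = hf₀

Calculating:
φ = (6.626×10⁻³⁴ J·s)(1.074e+15 Hz)
φ = 4.44 eV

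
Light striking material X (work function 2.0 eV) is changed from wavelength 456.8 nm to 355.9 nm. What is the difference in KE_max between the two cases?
0.7695 eV

Using Einstein's equation: KE_max = hc/λ - φ

For λ₁ = 456.8 nm:
KE₁ = hc/λ₁ - φ = 2.7142 - 2.0 = 0.7142 eV

For λ₂ = 355.9 nm:
KE₂ = hc/λ₂ - φ = 3.4837 - 2.0 = 1.4837 eV

Change in KE:
ΔKE = KE₂ - KE₁ = 1.4837 - 0.7142 = 0.7695 eV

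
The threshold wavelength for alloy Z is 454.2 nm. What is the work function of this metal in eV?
2.73 eV

At the threshold wavelength, photon energy equals work function:
φ = hc/λ₀

Calculating:
φ = (6.626×10⁻³⁴ J·s)(3×10⁸ m/s) / (454.2×10⁻⁹ m)
φ = 2.73 eV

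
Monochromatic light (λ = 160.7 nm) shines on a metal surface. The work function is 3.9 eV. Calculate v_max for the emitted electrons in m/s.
1.1585e+06 m/s

First, find the maximum kinetic energy:
E_photon = hc/λ = 7.7153 eV
KE_max = E_photon - φ = 7.7153 - 3.9 = 3.8153 eV

Convert to Joules: KE_max = 3.8153 × 1.602×10⁻¹⁹ J = 6.1127e-19 J

Then use KE = ½mv² to find velocity:
v = √(2·KE/m) = √(2 × 6.1127e-19 J / 9.109e-31 kg)
v = 1.1585e+06 m/s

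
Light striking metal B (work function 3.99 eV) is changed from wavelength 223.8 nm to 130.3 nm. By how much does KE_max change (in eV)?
3.9753 eV

Using Einstein's equation: KE_max = hc/λ - φ

For λ₁ = 223.8 nm:
KE₁ = hc/λ₁ - φ = 5.5400 - 3.99 = 1.5500 eV

For λ₂ = 130.3 nm:
KE₂ = hc/λ₂ - φ = 9.5153 - 3.99 = 5.5253 eV

Change in KE:
ΔKE = KE₂ - KE₁ = 5.5253 - 1.5500 = 3.9753 eV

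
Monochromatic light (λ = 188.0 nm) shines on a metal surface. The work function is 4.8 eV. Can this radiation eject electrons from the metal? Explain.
Yes

For photoemission, the photon energy must exceed the work function.

Photon energy: E = hc/λ = 6.5949 eV
Work function: φ = 4.8 eV

Since E_photon (6.5949 eV) > φ (4.8 eV), photoemission WILL occur.
The threshold wavelength is λ₀ = hc/φ = 258.3 nm.
Since 188.0 nm < 258.3 nm, the light has sufficient energy.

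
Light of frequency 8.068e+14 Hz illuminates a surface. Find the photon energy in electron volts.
3.3367 eV

Using E = hf:

E = hf = (6.626×10⁻³⁴ J·s)(8.068e+14 Hz)
E = 3.3367 eV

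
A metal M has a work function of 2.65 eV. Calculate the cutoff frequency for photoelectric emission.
6.4077e+14 Hz

The threshold frequency is when the photon energy equals the work function:
hf₀ = φ

Solving for f₀:
f₀ = φ/h = (2.65 eV × 1.602×10⁻¹⁹ J/eV) / (6.626×10⁻³⁴ J·s)
f₀ = 6.4077e+14 Hz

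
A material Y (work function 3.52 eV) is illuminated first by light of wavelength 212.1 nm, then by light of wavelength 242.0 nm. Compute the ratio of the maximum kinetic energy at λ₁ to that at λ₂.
1.4505

Using Einstein's equation: KE_max = hc/λ - φ

For λ₁ = 212.1 nm:
E₁ = hc/λ₁ = 5.8456 eV
KE₁ = E₁ - φ = 5.8456 - 3.52 = 2.3256 eV

For λ₂ = 242.0 nm:
E₂ = hc/λ₂ = 5.1233 eV
KE₂ = E₂ - φ = 5.1233 - 3.52 = 1.6033 eV

Ratio: KE₁/KE₂ = 2.3256/1.6033 = 1.4505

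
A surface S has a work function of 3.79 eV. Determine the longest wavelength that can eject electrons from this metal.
327.14 nm

The threshold wavelength is when the photon energy equals the work function:
hc/λ₀ = φ

Solving for λ₀:
λ₀ = hc/φ = (6.626×10⁻³⁴ J·s)(3×10⁸ m/s) / (3.79 eV × 1.602×10⁻¹⁹ J/eV)
λ₀ = 327.14 nm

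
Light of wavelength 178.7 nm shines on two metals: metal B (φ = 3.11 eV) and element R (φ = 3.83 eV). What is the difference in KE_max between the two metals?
0.7200 eV

Using KE_max = hc/λ - φ for each metal:

Photon energy: E = hc/λ = 6.9381 eV

For metal B (φ₁ = 3.11 eV):
KE₁ = E - φ₁ = 6.9381 - 3.11 = 3.8281 eV

For element R (φ₂ = 3.83 eV):
KE₂ = E - φ₂ = 6.9381 - 3.83 = 3.1081 eV

Difference:
ΔKE = KE₁ - KE₂ = 3.8281 - 3.1081 = 0.7200 eV

Note: The difference equals the difference in work functions: 3.83 - 3.11 = 0.72 eV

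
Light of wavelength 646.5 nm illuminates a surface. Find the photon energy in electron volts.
1.9178 eV

Using E = hf = hc/λ:

E = hc/λ = (6.626×10⁻³⁴ J·s)(3×10⁸ m/s) / (646.5×10⁻⁹ m)
E = 1.9178 eV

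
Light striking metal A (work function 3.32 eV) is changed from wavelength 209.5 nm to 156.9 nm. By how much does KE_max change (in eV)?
1.9840 eV

Using Einstein's equation: KE_max = hc/λ - φ

For λ₁ = 209.5 nm:
KE₁ = hc/λ₁ - φ = 5.9181 - 3.32 = 2.5981 eV

For λ₂ = 156.9 nm:
KE₂ = hc/λ₂ - φ = 7.9021 - 3.32 = 4.5821 eV

Change in KE:
ΔKE = KE₂ - KE₁ = 4.5821 - 2.5981 = 1.9840 eV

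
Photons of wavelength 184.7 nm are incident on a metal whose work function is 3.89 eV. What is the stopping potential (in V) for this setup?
2.8227 V

The stopping potential V_s satisfies: eV_s = KE_max

First, find KE_max using Einstein's equation:
E_photon = hc/λ = 6.7127 eV
KE_max = E_photon - φ = 6.7127 - 3.89 = 2.8227 eV

Since eV_s = KE_max:
V_s = KE_max/e = 2.8227 V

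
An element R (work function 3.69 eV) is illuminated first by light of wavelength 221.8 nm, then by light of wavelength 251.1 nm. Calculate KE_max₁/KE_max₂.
1.5228

Using Einstein's equation: KE_max = hc/λ - φ

For λ₁ = 221.8 nm:
E₁ = hc/λ₁ = 5.5899 eV
KE₁ = E₁ - φ = 5.5899 - 3.69 = 1.8999 eV

For λ₂ = 251.1 nm:
E₂ = hc/λ₂ = 4.9376 eV
KE₂ = E₂ - φ = 4.9376 - 3.69 = 1.2476 eV

Ratio: KE₁/KE₂ = 1.8999/1.2476 = 1.5228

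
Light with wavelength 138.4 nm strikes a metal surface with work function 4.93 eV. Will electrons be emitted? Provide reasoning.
Yes

For photoemission, the photon energy must exceed the work function.

Photon energy: E = hc/λ = 8.9584 eV
Work function: φ = 4.93 eV

Since E_photon (8.9584 eV) > φ (4.93 eV), photoemission WILL occur.
The threshold wavelength is λ₀ = hc/φ = 251.5 nm.
Since 138.4 nm < 251.5 nm, the light has sufficient energy.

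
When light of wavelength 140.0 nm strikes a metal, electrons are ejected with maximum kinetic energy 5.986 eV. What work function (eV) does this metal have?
2.87 eV

From Einstein's photoelectric equation: KE_max = hf - φ = hc/λ - φ

Rearranging for φ:
φ = hc/λ - KE_max

Calculate photon energy:
E_photon = hc/λ = 8.8560 eV

Therefore:
φ = 8.8560 - 5.986 = 2.87 eV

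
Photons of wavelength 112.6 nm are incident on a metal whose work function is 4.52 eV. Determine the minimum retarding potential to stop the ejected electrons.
6.4910 V

The stopping potential V_s satisfies: eV_s = KE_max

First, find KE_max using Einstein's equation:
E_photon = hc/λ = 11.0110 eV
KE_max = E_photon - φ = 11.0110 - 4.52 = 6.4910 eV

Since eV_s = KE_max:
V_s = KE_max/e = 6.4910 V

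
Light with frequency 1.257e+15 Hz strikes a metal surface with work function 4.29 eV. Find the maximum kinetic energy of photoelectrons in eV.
0.9085 eV

Using Einstein's photoelectric equation: KE_max = hf - φ

First, calculate the photon energy:
E_photon = hf = (6.626×10⁻³⁴ J·s)(1.257e+15 Hz)
E_photon = 5.1985 eV

Then, the maximum kinetic energy:
KE_max = E_photon - φ = 5.1985 eV - 4.29 eV = 0.9085 eV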